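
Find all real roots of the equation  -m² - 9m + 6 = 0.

Discriminant: (-9)² − 4·(-1)·6 = 105.
Quadratic formula: m = (9 ± √105) / (-2).
So m = -√(105)/2 - 9/2 ≈ -9.6235 or m = -9/2 + √(105)/2 ≈ 0.6235.

m = -9.6235 or m = 0.6235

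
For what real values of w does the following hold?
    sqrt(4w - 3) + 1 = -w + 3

Isolate the radical: sqrt(4w - 3) = -w + 2.
Square both sides: 4w - 3 = (-w + 2)^2.
Expand and rearrange: w^2 - 8w + 7 = 0.
Solving gives w = 7 or w = 1.
Check each candidate in the original equation:
  w = 7: sqrt(25) = 5, while -w + 2 = -5 — extraneous.
  w = 1: sqrt(1) = 1, while -w + 2 = 1 — valid.

w = 1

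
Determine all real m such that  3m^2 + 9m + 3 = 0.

m = -2.618 or m = -0.382

Discriminant: (9)^2 - 4*3*3 = 45.
Quadratic formula: m = (-9 +/- sqrt(45)) / 6.
So m = -3/2 + sqrt(5)/2 ~= -0.382 or m = -3/2 - sqrt(5)/2 ~= -2.618.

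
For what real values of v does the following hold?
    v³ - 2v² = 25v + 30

v = -3 or v = -1.5311 or v = 6.5311

Rearrange: v³ - 2v² - 25v - 30 = 0.
Possible rational roots are divisors of -30. Testing v = -3 gives 0, so (v + 3) is a factor.
Divide: v³ - 2v² - 25v - 30 = (v + 3)(v² - 5v - 10).
Apply the quadratic formula to v² - 5v - 10 = 0: v = (5 ± √65)/2, i.e. v ≈ 6.5311 or v ≈ -1.5311.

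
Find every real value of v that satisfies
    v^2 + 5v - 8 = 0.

Discriminant: (5)^2 - 4*1*(-8) = 57.
Quadratic formula: v = (-5 +/- sqrt(57)) / 2.
So v = -5/2 + sqrt(57)/2 ~= 1.2749 or v = -sqrt(57)/2 - 5/2 ~= -6.2749.

v = -6.2749 or v = 1.2749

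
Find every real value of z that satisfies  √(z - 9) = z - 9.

Square both sides: z - 9 = (z - 9)².
Expand and rearrange: z² - 19z + 90 = 0.
Solving gives z = 10 or z = 9.
Check each candidate in the original equation:
  z = 10: √(1) = 1, while z - 9 = 1 — valid.
  z = 9: √(0) = 0, while z - 9 = 0 — valid.

z = 9 or z = 10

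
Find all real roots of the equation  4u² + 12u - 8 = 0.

Discriminant: (12)² − 4·4·(-8) = 272.
Quadratic formula: u = (-12 ± √272) / 8.
So u = -3/2 + √(17)/2 ≈ 0.5616 or u = -√(17)/2 - 3/2 ≈ -3.5616.

u = -3.5616 or u = 0.5616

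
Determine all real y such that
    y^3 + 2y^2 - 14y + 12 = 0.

Possible rational roots are divisors of 12. Testing y = 2 gives 0, so (y - 2) is a factor.
Divide: y^3 + 2y^2 - 14y + 12 = (y - 2)(y^2 + 4y - 6).
Apply the quadratic formula to y^2 + 4y - 6 = 0: y = (-4 +/- sqrt(40))/2, i.e. y ~= 1.1623 or y ~= -5.1623.

y = -5.1623 or y = 1.1623 or y = 2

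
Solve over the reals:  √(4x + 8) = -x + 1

x = -1

Square both sides: 4x + 8 = (-x + 1)².
Expand and rearrange: x² - 6x - 7 = 0.
Solving gives x = 7 or x = -1.
Check each candidate in the original equation:
  x = 7: √(36) = 6, while -x + 1 = -6 — extraneous.
  x = -1: √(4) = 2, while -x + 1 = 2 — valid.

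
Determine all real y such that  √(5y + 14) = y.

Square both sides: 5y + 14 = (y)².
Expand and rearrange: y² - 5y - 14 = 0.
Solving gives y = 7 or y = -2.
Check each candidate in the original equation:
  y = 7: √(49) = 7, while y = 7 — valid.
  y = -2: √(4) = 2, while y = -2 — extraneous.

y = 7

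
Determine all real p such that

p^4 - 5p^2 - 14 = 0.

p = -2.6458 or p = 2.6458

Let u = p^2. The equation becomes u^2 - 5u - 14 = 0.
Factor: (u + 2)(u - 7) = 0, so u = -2 or u = 7.
p^2 = -2 < 0 has no real solution.
p^2 = 7 gives p = +/-sqrt(7) ~= +/-2.6458.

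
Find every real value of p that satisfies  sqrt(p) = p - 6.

Square both sides: p = (p - 6)^2.
Expand and rearrange: p^2 - 13p + 36 = 0.
Solving gives p = 9 or p = 4.
Check each candidate in the original equation:
  p = 9: sqrt(9) = 3, while p - 6 = 3 — valid.
  p = 4: sqrt(4) = 2, while p - 6 = -2 — extraneous.

p = 9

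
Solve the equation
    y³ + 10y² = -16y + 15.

y = -7.6533 or y = -3 or y = 0.6533

Rearrange: y³ + 10y² + 16y - 15 = 0.
Possible rational roots are divisors of -15. Testing y = -3 gives 0, so (y + 3) is a factor.
Divide: y³ + 10y² + 16y - 15 = (y + 3)(y² + 7y - 5).
Apply the quadratic formula to y² + 7y - 5 = 0: y = (-7 ± √69)/2, i.e. y ≈ 0.6533 or y ≈ -7.6533.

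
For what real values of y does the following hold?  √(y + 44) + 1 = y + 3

y = 5

Isolate the radical: √(y + 44) = y + 2.
Square both sides: y + 44 = (y + 2)².
Expand and rearrange: y² + 3y - 40 = 0.
Solving gives y = 5 or y = -8.
Check each candidate in the original equation:
  y = 5: √(49) = 7, while y + 2 = 7 — valid.
  y = -8: √(36) = 6, while y + 2 = -6 — extraneous.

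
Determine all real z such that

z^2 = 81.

Bring every term to one side: z^2 - 81 = 0.
Factor: (z + 9)(z - 9) = 0.
So z = -9 or z = 9.

z = -9 or z = 9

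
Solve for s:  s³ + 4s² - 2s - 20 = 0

Possible rational roots are divisors of -20. Testing s = 2 gives 0, so (s - 2) is a factor.
Divide: s³ + 4s² - 2s - 20 = (s - 2)(s² + 6s + 10).
The quadratic s² + 6s + 10 has discriminant -4 < 0, so no further real roots.

s = 2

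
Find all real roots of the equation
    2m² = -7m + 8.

Rearrange to standard form: 2m² + 7m - 8 = 0.
Discriminant: (7)² − 4·2·(-8) = 113.
Quadratic formula: m = (-7 ± √113) / 4.
So m = -7/4 + √(113)/4 ≈ 0.9075 or m = -√(113)/4 - 7/4 ≈ -4.4075.

m = -4.4075 or m = 0.9075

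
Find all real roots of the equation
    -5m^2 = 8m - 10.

Rearrange to standard form: -5m^2 - 8m + 10 = 0.
Discriminant: (-8)^2 - 4*(-5)*10 = 264.
Quadratic formula: m = (8 +/- sqrt(264)) / (-10).
So m = -sqrt(66)/5 - 4/5 ~= -2.4248 or m = -4/5 + sqrt(66)/5 ~= 0.8248.

m = -2.4248 or m = 0.8248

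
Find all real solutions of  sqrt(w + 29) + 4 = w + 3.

w = 7

Isolate the radical: sqrt(w + 29) = w - 1.
Square both sides: w + 29 = (w - 1)^2.
Expand and rearrange: w^2 - 3w - 28 = 0.
Solving gives w = 7 or w = -4.
Check each candidate in the original equation:
  w = 7: sqrt(36) = 6, while w - 1 = 6 — valid.
  w = -4: sqrt(25) = 5, while w - 1 = -5 — extraneous.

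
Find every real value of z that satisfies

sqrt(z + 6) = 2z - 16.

z = 10

Square both sides: z + 6 = (2z - 16)^2.
Expand and rearrange: 4z^2 - 65z + 250 = 0.
Solving gives z = 10 or z = 6.25.
Check each candidate in the original equation:
  z = 10: sqrt(16) = 4, while 2z - 16 = 4 — valid.
  z = 6.25: sqrt(12.25) = 3.5, while 2z - 16 = -3.5 — extraneous.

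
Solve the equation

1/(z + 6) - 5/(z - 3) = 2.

Multiply both sides by (z + 6)(z - 3):
(z - 3) - 5(z + 6) = 2(z + 6)(z - 3).
Expand and collect terms: 2z^2 + 10z - 3 = 0.
By the quadratic formula, z = (-10 +/- sqrt(124)) / 4, so z ~= 0.2839 or z ~= -5.2839.
Neither value makes a denominator zero (z != -6, z != 3), so both are valid.

z = -5.2839 or z = 0.2839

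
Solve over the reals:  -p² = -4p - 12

p = -2 or p = 6

Bring every term to one side: -p² + 4p + 12 = 0.
Factor: -1(p + 2)(p - 6) = 0.
So p = -2 or p = 6.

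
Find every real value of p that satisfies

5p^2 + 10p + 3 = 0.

p = -1.6325 or p = -0.3675

Discriminant: (10)^2 - 4*5*3 = 40.
Quadratic formula: p = (-10 +/- sqrt(40)) / 10.
So p = -1 + sqrt(10)/5 ~= -0.3675 or p = -1 - sqrt(10)/5 ~= -1.6325.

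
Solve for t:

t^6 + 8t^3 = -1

t = -1.9894 or t = -0.5027

Let u = t^3. The equation becomes u^2 + 8u + 1 = 0.
By the quadratic formula, u = -4 + sqrt(15) or u = -4 - sqrt(15).
t^3 = -4 + sqrt(15) gives t = -(4 - sqrt(15))^(1/3) ~= -0.5027.
t^3 = -4 - sqrt(15) gives t = -(sqrt(15) + 4)^(1/3) ~= -1.9894.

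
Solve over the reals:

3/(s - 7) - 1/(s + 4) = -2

Multiply both sides by (s - 7)(s + 4):
3(s + 4) - (s - 7) = -2(s - 7)(s + 4).
Expand and collect terms: -2s^2 + 4s + 37 = 0.
By the quadratic formula, s = (-4 +/- sqrt(312)) / -4, so s ~= -3.4159 or s ~= 5.4159.
Neither value makes a denominator zero (s != 7, s != -4), so both are valid.

s = -3.4159 or s = 5.4159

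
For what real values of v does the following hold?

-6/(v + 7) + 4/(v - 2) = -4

Multiply both sides by (v + 7)(v - 2):
-6(v - 2) + 4(v + 7) = -4(v + 7)(v - 2).
Expand and collect terms: -4v² - 18v + 16 = 0.
By the quadratic formula, v = (18 ± √580) / -8, so v ≈ -5.2604 or v ≈ 0.7604.
Neither value makes a denominator zero (v ≠ -7, v ≠ 2), so both are valid.

v = -5.2604 or v = 0.7604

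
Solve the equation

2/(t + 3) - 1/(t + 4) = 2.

Multiply both sides by (t + 3)(t + 4):
2(t + 4) - (t + 3) = 2(t + 3)(t + 4).
Expand and collect terms: 2t² + 13t + 19 = 0.
By the quadratic formula, t = (-13 ± √17) / 4, so t ≈ -2.2192 or t ≈ -4.2808.
Neither value makes a denominator zero (t ≠ -3, t ≠ -4), so both are valid.

t = -4.2808 or t = -2.2192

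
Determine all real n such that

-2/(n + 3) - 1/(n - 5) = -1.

n = -1.2749 or n = 6.2749

Multiply both sides by (n + 3)(n - 5):
-2(n - 5) - (n + 3) = -(n + 3)(n - 5).
Expand and collect terms: -n^2 + 5n + 8 = 0.
By the quadratic formula, n = (-5 +/- sqrt(57)) / -2, so n ~= -1.2749 or n ~= 6.2749.
Neither value makes a denominator zero (n != -3, n != 5), so both are valid.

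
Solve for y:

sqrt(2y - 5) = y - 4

Square both sides: 2y - 5 = (y - 4)^2.
Expand and rearrange: y^2 - 10y + 21 = 0.
Solving gives y = 7 or y = 3.
Check each candidate in the original equation:
  y = 7: sqrt(9) = 3, while y - 4 = 3 — valid.
  y = 3: sqrt(1) = 1, while y - 4 = -1 — extraneous.

y = 7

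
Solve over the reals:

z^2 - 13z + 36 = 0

z = 4 or z = 9

Factor: (z - 9)(z - 4) = 0.
So z = 9 or z = 4.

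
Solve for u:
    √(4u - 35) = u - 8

Square both sides: 4u - 35 = (u - 8)².
Expand and rearrange: u² - 20u + 99 = 0.
Solving gives u = 11 or u = 9.
Check each candidate in the original equation:
  u = 11: √(9) = 3, while u - 8 = 3 — valid.
  u = 9: √(1) = 1, while u - 8 = 1 — valid.

u = 9 or u = 11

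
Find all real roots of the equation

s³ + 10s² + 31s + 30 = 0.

Possible rational roots are divisors of 30. Testing s = -3 gives 0, so (s + 3) is a factor.
Divide: s³ + 10s² + 31s + 30 = (s + 3)(s² + 7s + 10).
Factor the quadratic: s = -2 or s = -5.

s = -5 or s = -3 or s = -2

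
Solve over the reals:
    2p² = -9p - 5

Rearrange to standard form: 2p² + 9p + 5 = 0.
Discriminant: (9)² − 4·2·5 = 41.
Quadratic formula: p = (-9 ± √41) / 4.
So p = -9/4 + √(41)/4 ≈ -0.6492 or p = -9/4 - √(41)/4 ≈ -3.8508.

p = -3.8508 or p = -0.6492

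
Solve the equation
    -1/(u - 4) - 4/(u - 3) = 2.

u = 0.6492 or u = 3.8508

Multiply both sides by (u - 4)(u - 3):
-(u - 3) - 4(u - 4) = 2(u - 4)(u - 3).
Expand and collect terms: 2u² - 9u + 5 = 0.
By the quadratic formula, u = (9 ± √41) / 4, so u ≈ 3.8508 or u ≈ 0.6492.
Neither value makes a denominator zero (u ≠ 4, u ≠ 3), so both are valid.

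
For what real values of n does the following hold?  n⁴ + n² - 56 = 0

Let u = n². The equation becomes u² + u - 56 = 0.
Factor: (u - 7)(u + 8) = 0, so u = 7 or u = -8.
n² = 7 gives n = ±√(7) ≈ ±2.6458.
n² = -8 < 0 has no real solution.

n = -2.6458 or n = 2.6458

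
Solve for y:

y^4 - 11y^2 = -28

y = -2.6458 or y = -2 or y = 2 or y = 2.6458

Let u = y^2. The equation becomes u^2 - 11u + 28 = 0.
Factor: (u - 4)(u - 7) = 0, so u = 4 or u = 7.
y^2 = 4 gives y = +/-2.
y^2 = 7 gives y = +/-sqrt(7) ~= +/-2.6458.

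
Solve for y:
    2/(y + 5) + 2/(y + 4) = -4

Multiply both sides by (y + 5)(y + 4):
2(y + 4) + 2(y + 5) = -4(y + 5)(y + 4).
Expand and collect terms: -4y^2 - 40y - 98 = 0.
By the quadratic formula, y = (40 +/- sqrt(32)) / -8, so y ~= -5.7071 or y ~= -4.2929.
Neither value makes a denominator zero (y != -5, y != -4), so both are valid.

y = -5.7071 or y = -4.2929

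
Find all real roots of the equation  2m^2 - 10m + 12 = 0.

Factor: 2(m - 2)(m - 3) = 0.
So m = 2 or m = 3.

m = 2 or m = 3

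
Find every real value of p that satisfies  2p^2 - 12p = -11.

p = 1.1292 or p = 4.8708

Rearrange to standard form: 2p^2 - 12p + 11 = 0.
Discriminant: (-12)^2 - 4*2*11 = 56.
Quadratic formula: p = (12 +/- sqrt(56)) / 4.
So p = sqrt(14)/2 + 3 ~= 4.8708 or p = 3 - sqrt(14)/2 ~= 1.1292.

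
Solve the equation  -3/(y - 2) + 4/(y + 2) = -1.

Multiply both sides by (y - 2)(y + 2):
-3(y + 2) + 4(y - 2) = -(y - 2)(y + 2).
Expand and collect terms: -y^2 - y + 18 = 0.
By the quadratic formula, y = (1 +/- sqrt(73)) / -2, so y ~= -4.772 or y ~= 3.772.
Neither value makes a denominator zero (y != 2, y != -2), so both are valid.

y = -4.772 or y = 3.772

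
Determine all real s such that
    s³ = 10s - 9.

Rearrange: s³ - 10s + 9 = 0.
Possible rational roots are divisors of 9. Testing s = 1 gives 0, so (s - 1) is a factor.
Divide: s³ - 10s + 9 = (s - 1)(s² + s - 9).
Apply the quadratic formula to s² + s - 9 = 0: s = (-1 ± √37)/2, i.e. s ≈ 2.5414 or s ≈ -3.5414.

s = -3.5414 or s = 1 or s = 2.5414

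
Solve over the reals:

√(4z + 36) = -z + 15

z = 7

Square both sides: 4z + 36 = (-z + 15)².
Expand and rearrange: z² - 34z + 189 = 0.
Solving gives z = 27 or z = 7.
Check each candidate in the original equation:
  z = 27: √(144) = 12, while -z + 15 = -12 — extraneous.
  z = 7: √(64) = 8, while -z + 15 = 8 — valid.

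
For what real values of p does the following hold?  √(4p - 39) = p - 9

Square both sides: 4p - 39 = (p - 9)².
Expand and rearrange: p² - 22p + 120 = 0.
Solving gives p = 12 or p = 10.
Check each candidate in the original equation:
  p = 12: √(9) = 3, while p - 9 = 3 — valid.
  p = 10: √(1) = 1, while p - 9 = 1 — valid.

p = 10 or p = 12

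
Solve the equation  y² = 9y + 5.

y = -0.5249 or y = 9.5249

Rearrange to standard form: y² - 9y - 5 = 0.
Discriminant: (-9)² − 4·1·(-5) = 101.
Quadratic formula: y = (9 ± √101) / 2.
So y = 9/2 + √(101)/2 ≈ 9.5249 or y = 9/2 - √(101)/2 ≈ -0.5249.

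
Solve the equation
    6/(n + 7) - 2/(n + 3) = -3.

n = -8.7936 or n = -2.5397

Multiply both sides by (n + 7)(n + 3):
6(n + 3) - 2(n + 7) = -3(n + 7)(n + 3).
Expand and collect terms: -3n² - 34n - 67 = 0.
By the quadratic formula, n = (34 ± √352) / -6, so n ≈ -8.7936 or n ≈ -2.5397.
Neither value makes a denominator zero (n ≠ -7, n ≠ -3), so both are valid.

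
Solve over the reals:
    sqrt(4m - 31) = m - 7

Square both sides: 4m - 31 = (m - 7)^2.
Expand and rearrange: m^2 - 18m + 80 = 0.
Solving gives m = 10 or m = 8.
Check each candidate in the original equation:
  m = 10: sqrt(9) = 3, while m - 7 = 3 — valid.
  m = 8: sqrt(1) = 1, while m - 7 = 1 — valid.

m = 8 or m = 10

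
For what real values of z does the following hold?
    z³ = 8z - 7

Rearrange: z³ - 8z + 7 = 0.
Possible rational roots are divisors of 7. Testing z = 1 gives 0, so (z - 1) is a factor.
Divide: z³ - 8z + 7 = (z - 1)(z² + z - 7).
Apply the quadratic formula to z² + z - 7 = 0: z = (-1 ± √29)/2, i.e. z ≈ 2.1926 or z ≈ -3.1926.

z = -3.1926 or z = 1 or z = 2.1926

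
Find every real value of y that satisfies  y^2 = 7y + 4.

y = -0.5311 or y = 7.5311

Rearrange to standard form: y^2 - 7y - 4 = 0.
Discriminant: (-7)^2 - 4*1*(-4) = 65.
Quadratic formula: y = (7 +/- sqrt(65)) / 2.
So y = 7/2 + sqrt(65)/2 ~= 7.5311 or y = 7/2 - sqrt(65)/2 ~= -0.5311.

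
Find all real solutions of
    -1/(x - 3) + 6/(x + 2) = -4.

x = -3.444 or x = 3.194

Multiply both sides by (x - 3)(x + 2):
-(x + 2) + 6(x - 3) = -4(x - 3)(x + 2).
Expand and collect terms: -4x^2 - x + 44 = 0.
By the quadratic formula, x = (1 +/- sqrt(705)) / -8, so x ~= -3.444 or x ~= 3.194.
Neither value makes a denominator zero (x != 3, x != -2), so both are valid.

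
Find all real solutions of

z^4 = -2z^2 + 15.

Let u = z^2. The equation becomes u^2 + 2u - 15 = 0.
Factor: (u + 5)(u - 3) = 0, so u = -5 or u = 3.
z^2 = -5 < 0 has no real solution.
z^2 = 3 gives z = +/-sqrt(3) ~= +/-1.7321.

z = -1.7321 or z = 1.7321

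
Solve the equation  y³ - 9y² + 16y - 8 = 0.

y = 1 or y = 1.1716 or y = 6.8284

Possible rational roots are divisors of -8. Testing y = 1 gives 0, so (y - 1) is a factor.
Divide: y³ - 9y² + 16y - 8 = (y - 1)(y² - 8y + 8).
Apply the quadratic formula to y² - 8y + 8 = 0: y = (8 ± √32)/2, i.e. y ≈ 6.8284 or y ≈ 1.1716.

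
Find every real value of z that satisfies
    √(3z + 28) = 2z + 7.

Square both sides: 3z + 28 = (2z + 7)².
Expand and rearrange: 4z² + 25z + 21 = 0.
Solving gives z = -1 or z = -5.25.
Check each candidate in the original equation:
  z = -1: √(25) = 5, while 2z + 7 = 5 — valid.
  z = -5.25: √(12.25) = 3.5, while 2z + 7 = -3.5 — extraneous.

z = -1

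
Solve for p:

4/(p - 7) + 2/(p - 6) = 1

Multiply both sides by (p - 7)(p - 6):
4(p - 6) + 2(p - 7) = (p - 7)(p - 6).
Expand and collect terms: p^2 - 19p + 80 = 0.
By the quadratic formula, p = (19 +/- sqrt(41)) / 2, so p ~= 12.7016 or p ~= 6.2984.
Neither value makes a denominator zero (p != 7, p != 6), so both are valid.

p = 6.2984 or p = 12.7016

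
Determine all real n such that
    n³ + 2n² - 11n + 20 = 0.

Possible rational roots are divisors of 20. Testing n = -5 gives 0, so (n + 5) is a factor.
Divide: n³ + 2n² - 11n + 20 = (n + 5)(n² - 3n + 4).
The quadratic n² - 3n + 4 has discriminant -7 < 0, so no further real roots.

n = -5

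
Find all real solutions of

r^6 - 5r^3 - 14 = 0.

r = -1.2599 or r = 1.9129

Let u = r^3. The equation becomes u^2 - 5u - 14 = 0.
Factor: (u + 2)(u - 7) = 0, so u = -2 or u = 7.
r^3 = -2 gives r = -(2)^(1/3) ~= -1.2599.
r^3 = 7 gives r = (7)^(1/3) ~= 1.9129.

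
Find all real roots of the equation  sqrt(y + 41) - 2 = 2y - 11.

Isolate the radical: sqrt(y + 41) = 2y - 9.
Square both sides: y + 41 = (2y - 9)^2.
Expand and rearrange: 4y^2 - 37y + 40 = 0.
Solving gives y = 8 or y = 1.25.
Check each candidate in the original equation:
  y = 8: sqrt(49) = 7, while 2y - 9 = 7 — valid.
  y = 1.25: sqrt(42.25) = 6.5, while 2y - 9 = -6.5 — extraneous.

y = 8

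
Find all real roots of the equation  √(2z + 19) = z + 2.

Square both sides: 2z + 19 = (z + 2)².
Expand and rearrange: z² + 2z - 15 = 0.
Solving gives z = 3 or z = -5.
Check each candidate in the original equation:
  z = 3: √(25) = 5, while z + 2 = 5 — valid.
  z = -5: √(9) = 3, while z + 2 = -3 — extraneous.

z = 3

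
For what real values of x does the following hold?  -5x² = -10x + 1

x = 0.1056 or x = 1.8944

Rearrange to standard form: -5x² + 10x - 1 = 0.
Discriminant: (10)² − 4·(-5)·(-1) = 80.
Quadratic formula: x = (-10 ± √80) / (-10).
So x = 1 - 2·√(5)/5 ≈ 0.1056 or x = 2·√(5)/5 + 1 ≈ 1.8944.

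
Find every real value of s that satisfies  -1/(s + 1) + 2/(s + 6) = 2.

Multiply both sides by (s + 1)(s + 6):
-(s + 6) + 2(s + 1) = 2(s + 1)(s + 6).
Expand and collect terms: 2s² + 13s + 16 = 0.
By the quadratic formula, s = (-13 ± √41) / 4, so s ≈ -1.6492 or s ≈ -4.8508.
Neither value makes a denominator zero (s ≠ -1, s ≠ -6), so both are valid.

s = -4.8508 or s = -1.6492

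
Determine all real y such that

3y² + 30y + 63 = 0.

Factor: 3(y + 7)(y + 3) = 0.
So y = -7 or y = -3.

y = -7 or y = -3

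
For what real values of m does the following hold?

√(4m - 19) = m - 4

m = 5 or m = 7

Square both sides: 4m - 19 = (m - 4)².
Expand and rearrange: m² - 12m + 35 = 0.
Solving gives m = 7 or m = 5.
Check each candidate in the original equation:
  m = 7: √(9) = 3, while m - 4 = 3 — valid.
  m = 5: √(1) = 1, while m - 4 = 1 — valid.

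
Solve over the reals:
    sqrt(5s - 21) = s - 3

Square both sides: 5s - 21 = (s - 3)^2.
Expand and rearrange: s^2 - 11s + 30 = 0.
Solving gives s = 6 or s = 5.
Check each candidate in the original equation:
  s = 6: sqrt(9) = 3, while s - 3 = 3 — valid.
  s = 5: sqrt(4) = 2, while s - 3 = 2 — valid.

s = 5 or s = 6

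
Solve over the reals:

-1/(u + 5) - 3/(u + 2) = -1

Multiply both sides by (u + 5)(u + 2):
-(u + 2) - 3(u + 5) = -(u + 5)(u + 2).
Expand and collect terms: -u^2 - 3u + 7 = 0.
By the quadratic formula, u = (3 +/- sqrt(37)) / -2, so u ~= -4.5414 or u ~= 1.5414.
Neither value makes a denominator zero (u != -5, u != -2), so both are valid.

u = -4.5414 or u = 1.5414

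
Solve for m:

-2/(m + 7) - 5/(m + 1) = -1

Multiply both sides by (m + 7)(m + 1):
-2(m + 1) - 5(m + 7) = -(m + 7)(m + 1).
Expand and collect terms: -m² - m + 30 = 0.
Factor or apply the quadratic formula: m = -6 or m = 5.
Neither value makes a denominator zero (m ≠ -7, m ≠ -1), so both are valid.

m = -6 or m = 5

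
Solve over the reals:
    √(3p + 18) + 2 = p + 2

Isolate the radical: √(3p + 18) = p.
Square both sides: 3p + 18 = (p)².
Expand and rearrange: p² - 3p - 18 = 0.
Solving gives p = 6 or p = -3.
Check each candidate in the original equation:
  p = 6: √(36) = 6, while p = 6 — valid.
  p = -3: √(9) = 3, while p = -3 — extraneous.

p = 6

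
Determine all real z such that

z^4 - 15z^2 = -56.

z = -2.8284 or z = -2.6458 or z = 2.6458 or z = 2.8284

Let u = z^2. The equation becomes u^2 - 15u + 56 = 0.
Factor: (u - 7)(u - 8) = 0, so u = 7 or u = 8.
z^2 = 7 gives z = +/-sqrt(7) ~= +/-2.6458.
z^2 = 8 gives z = +/-2*sqrt(2) ~= +/-2.8284.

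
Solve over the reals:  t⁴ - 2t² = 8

t = -2 or t = 2

Let u = t². The equation becomes u² - 2u - 8 = 0.
Factor: (u + 2)(u - 4) = 0, so u = -2 or u = 4.
t² = -2 < 0 has no real solution.
t² = 4 gives t = ±2.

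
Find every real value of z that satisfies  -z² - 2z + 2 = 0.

z = -2.7321 or z = 0.7321

Discriminant: (-2)² − 4·(-1)·2 = 12.
Quadratic formula: z = (2 ± √12) / (-2).
So z = -√(3) - 1 ≈ -2.7321 or z = -1 + √(3) ≈ 0.7321.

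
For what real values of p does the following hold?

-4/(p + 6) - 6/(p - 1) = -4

Multiply both sides by (p + 6)(p - 1):
-4(p - 1) - 6(p + 6) = -4(p + 6)(p - 1).
Expand and collect terms: -4p² - 10p + 56 = 0.
By the quadratic formula, p = (10 ± √996) / -8, so p ≈ -5.1949 or p ≈ 2.6949.
Neither value makes a denominator zero (p ≠ -6, p ≠ 1), so both are valid.

p = -5.1949 or p = 2.6949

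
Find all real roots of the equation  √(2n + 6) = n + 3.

n = -3 or n = -1

Square both sides: 2n + 6 = (n + 3)².
Expand and rearrange: n² + 4n + 3 = 0.
Solving gives n = -1 or n = -3.
Check each candidate in the original equation:
  n = -1: √(4) = 2, while n + 3 = 2 — valid.
  n = -3: √(0) = 0, while n + 3 = 0 — valid.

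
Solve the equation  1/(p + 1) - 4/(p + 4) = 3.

Multiply both sides by (p + 1)(p + 4):
(p + 4) - 4(p + 1) = 3(p + 1)(p + 4).
Expand and collect terms: 3p² + 18p + 12 = 0.
By the quadratic formula, p = (-18 ± √180) / 6, so p ≈ -0.7639 or p ≈ -5.2361.
Neither value makes a denominator zero (p ≠ -1, p ≠ -4), so both are valid.

p = -5.2361 or p = -0.7639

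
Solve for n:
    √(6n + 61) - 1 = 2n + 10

n = -2

Isolate the radical: √(6n + 61) = 2n + 11.
Square both sides: 6n + 61 = (2n + 11)².
Expand and rearrange: 4n² + 38n + 60 = 0.
Solving gives n = -2 or n = -7.5.
Check each candidate in the original equation:
  n = -2: √(49) = 7, while 2n + 11 = 7 — valid.
  n = -7.5: √(16) = 4, while 2n + 11 = -4 — extraneous.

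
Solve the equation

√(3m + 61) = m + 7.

Square both sides: 3m + 61 = (m + 7)².
Expand and rearrange: m² + 11m - 12 = 0.
Solving gives m = 1 or m = -12.
Check each candidate in the original equation:
  m = 1: √(64) = 8, while m + 7 = 8 — valid.
  m = -12: √(25) = 5, while m + 7 = -5 — extraneous.

m = 1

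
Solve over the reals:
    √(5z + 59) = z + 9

Square both sides: 5z + 59 = (z + 9)².
Expand and rearrange: z² + 13z + 22 = 0.
Solving gives z = -2 or z = -11.
Check each candidate in the original equation:
  z = -2: √(49) = 7, while z + 9 = 7 — valid.
  z = -11: √(4) = 2, while z + 9 = -2 — extraneous.

z = -2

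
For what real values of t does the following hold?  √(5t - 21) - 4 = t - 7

Isolate the radical: √(5t - 21) = t - 3.
Square both sides: 5t - 21 = (t - 3)².
Expand and rearrange: t² - 11t + 30 = 0.
Solving gives t = 6 or t = 5.
Check each candidate in the original equation:
  t = 6: √(9) = 3, while t - 3 = 3 — valid.
  t = 5: √(4) = 2, while t - 3 = 2 — valid.

t = 5 or t = 6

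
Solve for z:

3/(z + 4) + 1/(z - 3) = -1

z = -7.3218 or z = 2.3218

Multiply both sides by (z + 4)(z - 3):
3(z - 3) + (z + 4) = -(z + 4)(z - 3).
Expand and collect terms: -z² - 5z + 17 = 0.
By the quadratic formula, z = (5 ± √93) / -2, so z ≈ -7.3218 or z ≈ 2.3218.
Neither value makes a denominator zero (z ≠ -4, z ≠ 3), so both are valid.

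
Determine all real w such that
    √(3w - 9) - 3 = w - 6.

Isolate the radical: √(3w - 9) = w - 3.
Square both sides: 3w - 9 = (w - 3)².
Expand and rearrange: w² - 9w + 18 = 0.
Solving gives w = 6 or w = 3.
Check each candidate in the original equation:
  w = 6: √(9) = 3, while w - 3 = 3 — valid.
  w = 3: √(0) = 0, while w - 3 = 0 — valid.

w = 3 or w = 6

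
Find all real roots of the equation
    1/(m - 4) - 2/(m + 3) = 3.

Multiply both sides by (m - 4)(m + 3):
(m + 3) - 2(m - 4) = 3(m - 4)(m + 3).
Expand and collect terms: 3m² - 2m - 47 = 0.
By the quadratic formula, m = (2 ± √568) / 6, so m ≈ 4.3055 or m ≈ -3.6388.
Neither value makes a denominator zero (m ≠ 4, m ≠ -3), so both are valid.

m = -3.6388 or m = 4.3055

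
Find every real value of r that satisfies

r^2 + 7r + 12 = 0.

r = -4 or r = -3

Factor: (r + 3)(r + 4) = 0.
So r = -3 or r = -4.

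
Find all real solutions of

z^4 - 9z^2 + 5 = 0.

z = -2.8992 or z = -0.7713 or z = 0.7713 or z = 2.8992

Let u = z^2. The equation becomes u^2 - 9u + 5 = 0.
By the quadratic formula, u = sqrt(61)/2 + 9/2 or u = 9/2 - sqrt(61)/2.
z^2 = sqrt(61)/2 + 9/2 gives z = +/-sqrt(sqrt(61)/2 + 9/2) ~= +/-2.8992.
z^2 = 9/2 - sqrt(61)/2 gives z = +/-sqrt(9/2 - sqrt(61)/2) ~= +/-0.7713.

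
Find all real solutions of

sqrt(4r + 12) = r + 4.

Square both sides: 4r + 12 = (r + 4)^2.
Expand and rearrange: r^2 + 4r + 4 = 0.
This gives the repeated root r = -2.
Check in the original equation:
  r = -2: sqrt(4) = 2, while r + 4 = 2 — valid.

r = -2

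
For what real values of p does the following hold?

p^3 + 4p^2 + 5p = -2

p = -2 or p = -1

Rearrange: p^3 + 4p^2 + 5p + 2 = 0.
Possible rational roots are divisors of 2. Testing p = -2 gives 0, so (p + 2) is a factor.
Divide: p^3 + 4p^2 + 5p + 2 = (p + 2)(p^2 + 2p + 1).
The quadratic has the repeated root p = -1.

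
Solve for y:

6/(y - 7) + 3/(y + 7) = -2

y = -8.8502 or y = 4.3502

Multiply both sides by (y - 7)(y + 7):
6(y + 7) + 3(y - 7) = -2(y - 7)(y + 7).
Expand and collect terms: -2y² - 9y + 77 = 0.
By the quadratic formula, y = (9 ± √697) / -4, so y ≈ -8.8502 or y ≈ 4.3502.
Neither value makes a denominator zero (y ≠ 7, y ≠ -7), so both are valid.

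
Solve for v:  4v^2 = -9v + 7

v = -2.8616 or v = 0.6116

Rearrange to standard form: 4v^2 + 9v - 7 = 0.
Discriminant: (9)^2 - 4*4*(-7) = 193.
Quadratic formula: v = (-9 +/- sqrt(193)) / 8.
So v = -9/8 + sqrt(193)/8 ~= 0.6116 or v = -sqrt(193)/8 - 9/8 ~= -2.8616.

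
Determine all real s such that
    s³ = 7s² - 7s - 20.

Rearrange: s³ - 7s² + 7s + 20 = 0.
Possible rational roots are divisors of 20. Testing s = 4 gives 0, so (s - 4) is a factor.
Divide: s³ - 7s² + 7s + 20 = (s - 4)(s² - 3s - 5).
Apply the quadratic formula to s² - 3s - 5 = 0: s = (3 ± √29)/2, i.e. s ≈ 4.1926 or s ≈ -1.1926.

s = -1.1926 or s = 4 or s = 4.1926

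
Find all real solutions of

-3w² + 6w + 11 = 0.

Discriminant: (6)² − 4·(-3)·11 = 168.
Quadratic formula: w = (-6 ± √168) / (-6).
So w = 1 - √(42)/3 ≈ -1.1602 or w = 1 + √(42)/3 ≈ 3.1602.

w = -1.1602 or w = 3.1602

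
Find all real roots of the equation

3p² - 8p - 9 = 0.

p = -0.8525 or p = 3.5191

Discriminant: (-8)² − 4·3·(-9) = 172.
Quadratic formula: p = (8 ± √172) / 6.
So p = 4/3 + √(43)/3 ≈ 3.5191 or p = 4/3 - √(43)/3 ≈ -0.8525.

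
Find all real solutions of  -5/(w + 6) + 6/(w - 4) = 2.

Multiply both sides by (w + 6)(w - 4):
-5(w - 4) + 6(w + 6) = 2(w + 6)(w - 4).
Expand and collect terms: 2w² + 3w - 104 = 0.
Factor or apply the quadratic formula: w = 6.5 or w = -8.
Neither value makes a denominator zero (w ≠ -6, w ≠ 4), so both are valid.

w = -8 or w = 6.5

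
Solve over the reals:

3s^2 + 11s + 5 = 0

s = -3.135 or s = -0.5316

Discriminant: (11)^2 - 4*3*5 = 61.
Quadratic formula: s = (-11 +/- sqrt(61)) / 6.
So s = -11/6 + sqrt(61)/6 ~= -0.5316 or s = -11/6 - sqrt(61)/6 ~= -3.135.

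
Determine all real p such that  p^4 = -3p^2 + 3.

Let u = p^2. The equation becomes u^2 + 3u - 3 = 0.
By the quadratic formula, u = -3/2 + sqrt(21)/2 or u = -sqrt(21)/2 - 3/2.
p^2 = -3/2 + sqrt(21)/2 gives p = +/-sqrt(-3/2 + sqrt(21)/2) ~= +/-0.8895.
p^2 = -sqrt(21)/2 - 3/2 < 0 has no real solution.

p = -0.8895 or p = 0.8895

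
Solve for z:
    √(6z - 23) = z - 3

Square both sides: 6z - 23 = (z - 3)².
Expand and rearrange: z² - 12z + 32 = 0.
Solving gives z = 8 or z = 4.
Check each candidate in the original equation:
  z = 8: √(25) = 5, while z - 3 = 5 — valid.
  z = 4: √(1) = 1, while z - 3 = 1 — valid.

z = 4 or z = 8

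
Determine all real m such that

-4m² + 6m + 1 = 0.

m = -0.1514 or m = 1.6514

Discriminant: (6)² − 4·(-4)·1 = 52.
Quadratic formula: m = (-6 ± √52) / (-8).
So m = 3/4 - √(13)/4 ≈ -0.1514 or m = 3/4 + √(13)/4 ≈ 1.6514.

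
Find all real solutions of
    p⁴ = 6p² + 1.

Let u = p². The equation becomes u² - 6u - 1 = 0.
By the quadratic formula, u = 3 + √(10) or u = 3 - √(10).
p² = 3 + √(10) gives p = ±√(3 + √(10)) ≈ ±2.4824.
p² = 3 - √(10) < 0 has no real solution.

p = -2.4824 or p = 2.4824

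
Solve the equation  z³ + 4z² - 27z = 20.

z = -7.3166 or z = -0.6834 or z = 4

Rearrange: z³ + 4z² - 27z - 20 = 0.
Possible rational roots are divisors of -20. Testing z = 4 gives 0, so (z - 4) is a factor.
Divide: z³ + 4z² - 27z - 20 = (z - 4)(z² + 8z + 5).
Apply the quadratic formula to z² + 8z + 5 = 0: z = (-8 ± √44)/2, i.e. z ≈ -0.6834 or z ≈ -7.3166.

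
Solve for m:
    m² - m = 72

Bring every term to one side: m² - m - 72 = 0.
Factor: (m + 8)(m - 9) = 0.
So m = -8 or m = 9.

m = -8 or m = 9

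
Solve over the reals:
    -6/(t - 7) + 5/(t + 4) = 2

t = 1 or t = 1.5

Multiply both sides by (t - 7)(t + 4):
-6(t + 4) + 5(t - 7) = 2(t - 7)(t + 4).
Expand and collect terms: 2t² - 5t + 3 = 0.
Factor or apply the quadratic formula: t = 1.5 or t = 1.
Neither value makes a denominator zero (t ≠ 7, t ≠ -4), so both are valid.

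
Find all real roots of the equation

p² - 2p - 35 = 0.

Factor: (p + 5)(p - 7) = 0.
So p = -5 or p = 7.

p = -5 or p = 7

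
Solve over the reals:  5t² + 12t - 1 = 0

t = -2.4806 or t = 0.0806

Discriminant: (12)² − 4·5·(-1) = 164.
Quadratic formula: t = (-12 ± √164) / 10.
So t = -6/5 + √(41)/5 ≈ 0.0806 or t = -√(41)/5 - 6/5 ≈ -2.4806.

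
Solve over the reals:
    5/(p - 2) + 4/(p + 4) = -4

Multiply both sides by (p - 2)(p + 4):
5(p + 4) + 4(p - 2) = -4(p - 2)(p + 4).
Expand and collect terms: -4p^2 - 17p + 20 = 0.
By the quadratic formula, p = (17 +/- sqrt(609)) / -8, so p ~= -5.2097 or p ~= 0.9597.
Neither value makes a denominator zero (p != 2, p != -4), so both are valid.

p = -5.2097 or p = 0.9597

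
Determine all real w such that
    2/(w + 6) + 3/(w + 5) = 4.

Multiply both sides by (w + 6)(w + 5):
2(w + 5) + 3(w + 6) = 4(w + 6)(w + 5).
Expand and collect terms: 4w² + 39w + 92 = 0.
Factor or apply the quadratic formula: w = -4 or w = -5.75.
Neither value makes a denominator zero (w ≠ -6, w ≠ -5), so both are valid.

w = -5.75 or w = -4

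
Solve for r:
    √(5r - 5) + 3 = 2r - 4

r = 6

Isolate the radical: √(5r - 5) = 2r - 7.
Square both sides: 5r - 5 = (2r - 7)².
Expand and rearrange: 4r² - 33r + 54 = 0.
Solving gives r = 6 or r = 2.25.
Check each candidate in the original equation:
  r = 6: √(25) = 5, while 2r - 7 = 5 — valid.
  r = 2.25: √(6.25) = 2.5, while 2r - 7 = -2.5 — extraneous.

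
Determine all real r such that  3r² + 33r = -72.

Bring every term to one side: 3r² + 33r + 72 = 0.
Factor: 3(r + 8)(r + 3) = 0.
So r = -8 or r = -3.

r = -8 or r = -3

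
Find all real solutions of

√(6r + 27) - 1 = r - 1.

Isolate the radical: √(6r + 27) = r.
Square both sides: 6r + 27 = (r)².
Expand and rearrange: r² - 6r - 27 = 0.
Solving gives r = 9 or r = -3.
Check each candidate in the original equation:
  r = 9: √(81) = 9, while r = 9 — valid.
  r = -3: √(9) = 3, while r = -3 — extraneous.

r = 9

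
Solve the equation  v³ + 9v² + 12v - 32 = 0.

v = -6.2749 or v = -4 or v = 1.2749

Possible rational roots are divisors of -32. Testing v = -4 gives 0, so (v + 4) is a factor.
Divide: v³ + 9v² + 12v - 32 = (v + 4)(v² + 5v - 8).
Apply the quadratic formula to v² + 5v - 8 = 0: v = (-5 ± √57)/2, i.e. v ≈ 1.2749 or v ≈ -6.2749.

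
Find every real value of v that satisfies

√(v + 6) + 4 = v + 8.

v = -2

Isolate the radical: √(v + 6) = v + 4.
Square both sides: v + 6 = (v + 4)².
Expand and rearrange: v² + 7v + 10 = 0.
Solving gives v = -2 or v = -5.
Check each candidate in the original equation:
  v = -2: √(4) = 2, while v + 4 = 2 — valid.
  v = -5: √(1) = 1, while v + 4 = -1 — extraneous.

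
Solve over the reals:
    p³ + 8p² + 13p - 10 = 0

Possible rational roots are divisors of -10. Testing p = -5 gives 0, so (p + 5) is a factor.
Divide: p³ + 8p² + 13p - 10 = (p + 5)(p² + 3p - 2).
Apply the quadratic formula to p² + 3p - 2 = 0: p = (-3 ± √17)/2, i.e. p ≈ 0.5616 or p ≈ -3.5616.

p = -5 or p = -3.5616 or p = 0.5616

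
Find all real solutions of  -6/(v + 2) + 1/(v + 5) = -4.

v = -5.1697 or v = -0.5803

Multiply both sides by (v + 2)(v + 5):
-6(v + 5) + (v + 2) = -4(v + 2)(v + 5).
Expand and collect terms: -4v² - 23v - 12 = 0.
By the quadratic formula, v = (23 ± √337) / -8, so v ≈ -5.1697 or v ≈ -0.5803.
Neither value makes a denominator zero (v ≠ -2, v ≠ -5), so both are valid.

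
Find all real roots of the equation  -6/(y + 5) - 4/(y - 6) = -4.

y = -3.641 or y = 7.141

Multiply both sides by (y + 5)(y - 6):
-6(y - 6) - 4(y + 5) = -4(y + 5)(y - 6).
Expand and collect terms: -4y² + 14y + 104 = 0.
By the quadratic formula, y = (-14 ± √1860) / -8, so y ≈ -3.641 or y ≈ 7.141.
Neither value makes a denominator zero (y ≠ -5, y ≠ 6), so both are valid.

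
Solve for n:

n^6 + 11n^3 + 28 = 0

n = -1.9129 or n = -1.5874

Let u = n^3. The equation becomes u^2 + 11u + 28 = 0.
Factor: (u + 7)(u + 4) = 0, so u = -7 or u = -4.
n^3 = -7 gives n = -(7)^(1/3) ~= -1.9129.
n^3 = -4 gives n = -(4)^(1/3) ~= -1.5874.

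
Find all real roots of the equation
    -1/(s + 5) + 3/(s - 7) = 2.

Multiply both sides by (s + 5)(s - 7):
-(s - 7) + 3(s + 5) = 2(s + 5)(s - 7).
Expand and collect terms: 2s² - 6s - 92 = 0.
By the quadratic formula, s = (6 ± √772) / 4, so s ≈ 8.4462 or s ≈ -5.4462.
Neither value makes a denominator zero (s ≠ -5, s ≠ 7), so both are valid.

s = -5.4462 or s = 8.4462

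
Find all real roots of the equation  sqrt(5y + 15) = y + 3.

y = -3 or y = 2

Square both sides: 5y + 15 = (y + 3)^2.
Expand and rearrange: y^2 + y - 6 = 0.
Solving gives y = 2 or y = -3.
Check each candidate in the original equation:
  y = 2: sqrt(25) = 5, while y + 3 = 5 — valid.
  y = -3: sqrt(0) = 0, while y + 3 = 0 — valid.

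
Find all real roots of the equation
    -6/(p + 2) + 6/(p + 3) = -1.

Multiply both sides by (p + 2)(p + 3):
-6(p + 3) + 6(p + 2) = -(p + 2)(p + 3).
Expand and collect terms: -p^2 - 5p = 0.
Factor or apply the quadratic formula: p = -5 or p = 0.
Neither value makes a denominator zero (p != -2, p != -3), so both are valid.

p = -5 or p = 0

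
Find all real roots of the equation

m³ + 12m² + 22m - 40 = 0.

Possible rational roots are divisors of -40. Testing m = -4 gives 0, so (m + 4) is a factor.
Divide: m³ + 12m² + 22m - 40 = (m + 4)(m² + 8m - 10).
Apply the quadratic formula to m² + 8m - 10 = 0: m = (-8 ± √104)/2, i.e. m ≈ 1.099 or m ≈ -9.099.

m = -9.099 or m = -4 or m = 1.099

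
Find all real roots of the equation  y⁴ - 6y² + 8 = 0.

Let u = y². The equation becomes u² - 6u + 8 = 0.
Factor: (u - 4)(u - 2) = 0, so u = 4 or u = 2.
y² = 4 gives y = ±2.
y² = 2 gives y = ±√(2) ≈ ±1.4142.

y = -2 or y = -1.4142 or y = 1.4142 or y = 2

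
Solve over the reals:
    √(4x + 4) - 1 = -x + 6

x = 3

Isolate the radical: √(4x + 4) = -x + 7.
Square both sides: 4x + 4 = (-x + 7)².
Expand and rearrange: x² - 18x + 45 = 0.
Solving gives x = 15 or x = 3.
Check each candidate in the original equation:
  x = 15: √(64) = 8, while -x + 7 = -8 — extraneous.
  x = 3: √(16) = 4, while -x + 7 = 4 — valid.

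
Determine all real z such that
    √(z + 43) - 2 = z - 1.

z = 6

Isolate the radical: √(z + 43) = z + 1.
Square both sides: z + 43 = (z + 1)².
Expand and rearrange: z² + z - 42 = 0.
Solving gives z = 6 or z = -7.
Check each candidate in the original equation:
  z = 6: √(49) = 7, while z + 1 = 7 — valid.
  z = -7: √(36) = 6, while z + 1 = -6 — extraneous.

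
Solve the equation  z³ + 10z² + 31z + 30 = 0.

Possible rational roots are divisors of 30. Testing z = -5 gives 0, so (z + 5) is a factor.
Divide: z³ + 10z² + 31z + 30 = (z + 5)(z² + 5z + 6).
Factor the quadratic: z = -2 or z = -3.

z = -5 or z = -3 or z = -2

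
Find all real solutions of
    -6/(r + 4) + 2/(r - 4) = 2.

Multiply both sides by (r + 4)(r - 4):
-6(r - 4) + 2(r + 4) = 2(r + 4)(r - 4).
Expand and collect terms: 2r² + 4r - 64 = 0.
By the quadratic formula, r = (-4 ± √528) / 4, so r ≈ 4.7446 or r ≈ -6.7446.
Neither value makes a denominator zero (r ≠ -4, r ≠ 4), so both are valid.

r = -6.7446 or r = 4.7446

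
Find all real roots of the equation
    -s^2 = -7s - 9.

s = -1.1098 or s = 8.1098

Rearrange to standard form: -s^2 + 7s + 9 = 0.
Discriminant: (7)^2 - 4*(-1)*9 = 85.
Quadratic formula: s = (-7 +/- sqrt(85)) / (-2).
So s = 7/2 - sqrt(85)/2 ~= -1.1098 or s = 7/2 + sqrt(85)/2 ~= 8.1098.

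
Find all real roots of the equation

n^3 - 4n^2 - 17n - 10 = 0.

Possible rational roots are divisors of -10. Testing n = -2 gives 0, so (n + 2) is a factor.
Divide: n^3 - 4n^2 - 17n - 10 = (n + 2)(n^2 - 6n - 5).
Apply the quadratic formula to n^2 - 6n - 5 = 0: n = (6 +/- sqrt(56))/2, i.e. n ~= 6.7417 or n ~= -0.7417.

n = -2 or n = -0.7417 or n = 6.7417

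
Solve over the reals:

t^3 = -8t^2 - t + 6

Rearrange: t^3 + 8t^2 + t - 6 = 0.
Possible rational roots are divisors of -6. Testing t = -1 gives 0, so (t + 1) is a factor.
Divide: t^3 + 8t^2 + t - 6 = (t + 1)(t^2 + 7t - 6).
Apply the quadratic formula to t^2 + 7t - 6 = 0: t = (-7 +/- sqrt(73))/2, i.e. t ~= 0.772 or t ~= -7.772.

t = -7.772 or t = -1 or t = 0.772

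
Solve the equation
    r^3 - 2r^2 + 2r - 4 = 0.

Possible rational roots are divisors of -4. Testing r = 2 gives 0, so (r - 2) is a factor.
Divide: r^3 - 2r^2 + 2r - 4 = (r - 2)(r^2 + 2).
The quadratic r^2 + 2 has discriminant -8 < 0, so no further real roots.

r = 2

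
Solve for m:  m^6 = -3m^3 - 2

Let u = m^3. The equation becomes u^2 + 3u + 2 = 0.
Factor: (u + 1)(u + 2) = 0, so u = -1 or u = -2.
m^3 = -1 gives m = -1.
m^3 = -2 gives m = -(2)^(1/3) ~= -1.2599.

m = -1.2599 or m = -1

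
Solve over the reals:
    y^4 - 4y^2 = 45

y = -3 or y = 3

Let u = y^2. The equation becomes u^2 - 4u - 45 = 0.
Factor: (u - 9)(u + 5) = 0, so u = 9 or u = -5.
y^2 = 9 gives y = +/-3.
y^2 = -5 < 0 has no real solution.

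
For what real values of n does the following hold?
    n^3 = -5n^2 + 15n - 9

Rearrange: n^3 + 5n^2 - 15n + 9 = 0.
Possible rational roots are divisors of 9. Testing n = 1 gives 0, so (n - 1) is a factor.
Divide: n^3 + 5n^2 - 15n + 9 = (n - 1)(n^2 + 6n - 9).
Apply the quadratic formula to n^2 + 6n - 9 = 0: n = (-6 +/- sqrt(72))/2, i.e. n ~= 1.2426 or n ~= -7.2426.

n = -7.2426 or n = 1 or n = 1.2426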